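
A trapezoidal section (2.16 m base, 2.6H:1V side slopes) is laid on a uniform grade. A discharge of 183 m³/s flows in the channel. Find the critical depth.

At critical depth, Q² T / (g A³) = 1, i.e. A³/T = Q²/g = 183²/9.81 = 3414.
Trying y = 2.95 m: A³/T = 1393 — short.
Trying y = 3.91 m: A³/T = 4977 — over.
Trying y = 3.6 m: A³/T = 3416 — close enough.

y_c = 3.6 m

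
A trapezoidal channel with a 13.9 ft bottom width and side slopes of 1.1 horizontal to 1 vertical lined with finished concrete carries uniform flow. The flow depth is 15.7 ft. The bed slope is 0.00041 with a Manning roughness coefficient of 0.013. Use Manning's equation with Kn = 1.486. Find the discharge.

Q = 4560 ft³/s

With bottom width b = 13.9 ft and side slope z = 1.1: A = (b + zy)y = (13.9 + 1.1×15.7)×15.7 = 489.4 ft²; P = b + 2y√(1+z²) = 13.9 + 2×15.7×1.487 = 60.58 ft.
Hydraulic radius R = A/P = 489.4/60.58 = 8.078 ft.
Manning's equation: Q = (1.486/n) A R^(2/3) S^(1/2) = (1.486/0.013) × 489.4 × 8.078^(2/3) × 0.00041^(1/2) = 4560 ft³/s.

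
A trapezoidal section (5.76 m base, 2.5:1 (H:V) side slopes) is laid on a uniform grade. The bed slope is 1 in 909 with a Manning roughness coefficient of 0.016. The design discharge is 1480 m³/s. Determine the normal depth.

y_n = 9.01 m

Manning's equation rearranged: A R^(2/3) = nQ / (1·√S) = 0.016 × 1480 / (√0.0011) = 713.9.
Trying y = 10.5 m: A R^(2/3) = 1034 — high.
Trying y = 9.01 m: A R^(2/3) = 714.6 — matches.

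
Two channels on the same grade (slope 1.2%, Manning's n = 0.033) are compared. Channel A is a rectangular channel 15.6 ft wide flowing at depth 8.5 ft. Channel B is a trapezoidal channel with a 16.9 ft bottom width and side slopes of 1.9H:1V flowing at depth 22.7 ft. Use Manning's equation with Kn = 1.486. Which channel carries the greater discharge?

Channel A: Flow area A = b·y = 15.6 × 8.5 = 132.6 ft². Wetted perimeter P = b + 2y = 15.6 + 2×8.5 = 32.6 ft. Hydraulic radius R = A/P = 132.6/32.6 = 4.067 ft. Q_A = (1.486/0.033)·132.6·4.067^(2/3)·√0.012 = 1667 ft³/s.
Channel B: With bottom width b = 16.9 ft and side slope z = 1.9: A = (b + zy)y = (16.9 + 1.9×22.7)×22.7 = 1363 ft²; P = b + 2y√(1+z²) = 16.9 + 2×22.7×2.147 = 114.4 ft. Hydraulic radius R = A/P = 1363/114.4 = 11.91 ft. Q_B = (1.486/0.033)·1363·11.91^(2/3)·√0.012 = 35060 ft³/s.
Q_A = 1667 ft³/s vs Q_B = 35060 ft³/s, so channel B carries more.

channel B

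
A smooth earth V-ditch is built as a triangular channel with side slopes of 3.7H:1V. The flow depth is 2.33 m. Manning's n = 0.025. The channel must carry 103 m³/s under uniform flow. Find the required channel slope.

S = 0.0141

For a triangular section with side slope z = 3.7: A = zy² = 3.7×2.33² = 20.09 m²; P = 2y√(1+z²) = 2×2.33×3.833 = 17.86 m.
Hydraulic radius R = A/P = 20.09/17.86 = 1.125 m.
From Manning's equation, S = [nQ / (1 A R^(2/3))]² = [0.025 × 103 / (1 × 20.09 × 1.125^(2/3))]² = 0.0141.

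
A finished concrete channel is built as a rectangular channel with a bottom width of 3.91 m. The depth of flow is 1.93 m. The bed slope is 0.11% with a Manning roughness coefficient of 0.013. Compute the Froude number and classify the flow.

Flow area A = b·y = 3.91 × 1.93 = 7.546 m². Wetted perimeter P = b + 2y = 3.91 + 2×1.93 = 7.77 m.
Hydraulic radius R = A/P = 7.546/7.77 = 0.9712 m.
V = (1/n) R^(2/3) √S = (1/0.013) × 0.9712^(2/3) × √0.0011 = 2.502 m/s. Hydraulic depth D_h = A/T = 7.546/3.91 = 1.93 m.
Froude number Fr = V/√(g·D_h) = 2.502/√(9.81×1.93) = 0.575, which is less than 1, so the flow is subcritical.

subcritical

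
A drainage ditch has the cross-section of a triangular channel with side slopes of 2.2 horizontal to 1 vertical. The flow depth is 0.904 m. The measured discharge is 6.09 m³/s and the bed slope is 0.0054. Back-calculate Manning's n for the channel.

n = 0.012

For a triangular section with side slope z = 2.2: A = zy² = 2.2×0.904² = 1.798 m²; P = 2y√(1+z²) = 2×0.904×2.417 = 4.369 m.
Hydraulic radius R = A/P = 1.798/4.369 = 0.4115 m.
Rearranging Manning's equation: n = (1/Q) A R^(2/3) S^(1/2) = (1/6.09) × 1.798 × 0.4115^(2/3) × √0.0054 = 0.012.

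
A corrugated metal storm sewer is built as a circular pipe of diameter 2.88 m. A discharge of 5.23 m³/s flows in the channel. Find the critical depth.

At critical depth, Q² T / (g A³) = 1, i.e. A³/T = Q²/g = 5.23²/9.81 = 2.788.
Try y = 1.22 m: A³/T = 6.363 — over.
Try y = 0.985 m: A³/T = 2.794 — close enough.

y_c = 0.985 m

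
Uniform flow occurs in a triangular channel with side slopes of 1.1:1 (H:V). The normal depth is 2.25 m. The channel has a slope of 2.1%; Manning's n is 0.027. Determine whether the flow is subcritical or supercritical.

For a triangular section with side slope z = 1.1: A = zy² = 1.1×2.25² = 5.569 m²; P = 2y√(1+z²) = 2×2.25×1.487 = 6.69 m.
Hydraulic radius R = A/P = 5.569/6.69 = 0.8324 m.
V = (1/n) R^(2/3) √S = (1/0.027) × 0.8324^(2/3) × √0.021 = 4.749 m/s. Hydraulic depth D_h = A/T = 5.569/4.95 = 1.125 m.
Froude number Fr = V/√(g·D_h) = 4.749/√(9.81×1.125) = 1.43, which is greater than 1, so the flow is supercritical.

supercritical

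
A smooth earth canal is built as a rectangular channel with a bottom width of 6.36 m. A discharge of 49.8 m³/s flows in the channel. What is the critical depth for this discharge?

y_c = 1.84 m

For a rectangular channel, critical depth y_c = (q²/g)^(1/3) where q = Q/b = 49.8/6.36 = 7.83 m²/s.
So y_c = (7.83²/9.81)^(1/3) = 1.84 m.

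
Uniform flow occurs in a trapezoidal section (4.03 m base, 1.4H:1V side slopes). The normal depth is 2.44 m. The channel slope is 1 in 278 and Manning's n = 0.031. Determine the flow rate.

Q = 45.3 m³/s

With bottom width b = 4.03 m and side slope z = 1.4: A = (b + zy)y = (4.03 + 1.4×2.44)×2.44 = 18.17 m²; P = b + 2y√(1+z²) = 4.03 + 2×2.44×1.72 = 12.43 m.
Hydraulic radius R = A/P = 18.17/12.43 = 1.462 m.
Manning's equation: Q = (1/n) A R^(2/3) S^(1/2) = (1/0.031) × 18.17 × 1.462^(2/3) × 0.003597^(1/2) = 45.3 m³/s.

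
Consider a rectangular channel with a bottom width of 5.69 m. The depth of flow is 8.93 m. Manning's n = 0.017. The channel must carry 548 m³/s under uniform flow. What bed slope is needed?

S = 0.0121

Flow area A = b·y = 5.69 × 8.93 = 50.81 m². Wetted perimeter P = b + 2y = 5.69 + 2×8.93 = 23.55 m.
Hydraulic radius R = A/P = 50.81/23.55 = 2.158 m.
From Manning's equation, S = [nQ / (1 A R^(2/3))]² = [0.017 × 548 / (1 × 50.81 × 2.158^(2/3))]² = 0.0121.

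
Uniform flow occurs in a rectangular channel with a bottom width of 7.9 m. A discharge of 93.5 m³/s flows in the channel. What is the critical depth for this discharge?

For a rectangular channel, critical depth y_c = (q²/g)^(1/3) where q = Q/b = 93.5/7.9 = 11.84 m²/s.
So y_c = (11.84²/9.81)^(1/3) = 2.43 m.

y_c = 2.43 m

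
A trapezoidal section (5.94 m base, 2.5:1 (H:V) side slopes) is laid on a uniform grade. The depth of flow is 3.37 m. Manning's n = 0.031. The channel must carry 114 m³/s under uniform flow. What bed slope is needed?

S = 0.0021

With bottom width b = 5.94 m and side slope z = 2.5: A = (b + zy)y = (5.94 + 2.5×3.37)×3.37 = 48.41 m²; P = b + 2y√(1+z²) = 5.94 + 2×3.37×2.693 = 24.09 m.
Hydraulic radius R = A/P = 48.41/24.09 = 2.01 m.
From Manning's equation, S = [nQ / (1 A R^(2/3))]² = [0.031 × 114 / (1 × 48.41 × 2.01^(2/3))]² = 0.0021.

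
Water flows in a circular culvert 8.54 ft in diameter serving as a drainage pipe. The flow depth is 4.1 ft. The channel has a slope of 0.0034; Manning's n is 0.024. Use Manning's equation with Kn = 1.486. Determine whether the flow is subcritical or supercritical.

For a circular section of diameter D = 8.54 ft at depth y = 4.1 ft, the central angle is θ = 2 arccos(1 − 2y/D) = 3.062 rad. Then A = (D²/8)(θ − sin θ) = 27.19 ft² and P = Dθ/2 = 13.07 ft.
Hydraulic radius R = A/P = 27.19/13.07 = 2.08 ft.
V = (1.486/n) R^(2/3) √S = (1.486/0.024) × 2.08^(2/3) × √0.0034 = 5.882 ft/s. Hydraulic depth D_h = A/T = 27.19/8.533 = 3.186 ft.
Froude number Fr = V/√(g·D_h) = 5.882/√(32.2×3.186) = 0.581, which is less than 1, so the flow is subcritical.

subcritical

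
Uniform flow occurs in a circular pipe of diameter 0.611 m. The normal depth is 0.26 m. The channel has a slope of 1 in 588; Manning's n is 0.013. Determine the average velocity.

V = 0.843 m/s

For a circular section of diameter D = 0.611 m at depth y = 0.26 m, the central angle is θ = 2 arccos(1 − 2y/D) = 2.843 rad. Then A = (D²/8)(θ − sin θ) = 0.1189 m² and P = Dθ/2 = 0.8684 m.
Hydraulic radius R = A/P = 0.1189/0.8684 = 0.1369 m.
From Manning's equation, V = (1/n) R^(2/3) S^(1/2) = (1/0.013) × 0.1369^(2/3) × 0.001701^(1/2) = 0.843 m/s.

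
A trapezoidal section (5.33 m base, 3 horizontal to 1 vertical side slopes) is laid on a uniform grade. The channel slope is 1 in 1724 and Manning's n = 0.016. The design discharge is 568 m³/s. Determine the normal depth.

y_n = 6.55 m

Manning's equation rearranged: A R^(2/3) = nQ / (1·√S) = 0.016 × 568 / (√0.00058) = 377.3.
Try y = 8.16 m: A R^(2/3) = 640.4 — over.
Try y = 6.55 m: A R^(2/3) = 377.1 — matches.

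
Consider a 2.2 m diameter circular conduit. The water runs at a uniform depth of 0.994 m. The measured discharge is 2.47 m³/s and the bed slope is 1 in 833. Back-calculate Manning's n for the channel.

n = 0.015

For a circular section of diameter D = 2.2 m at depth y = 0.994 m, the central angle is θ = 2 arccos(1 − 2y/D) = 2.949 rad. Then A = (D²/8)(θ − sin θ) = 1.668 m² and P = Dθ/2 = 3.243 m.
Hydraulic radius R = A/P = 1.668/3.243 = 0.5142 m.
Rearranging Manning's equation: n = (1/Q) A R^(2/3) S^(1/2) = (1/2.47) × 1.668 × 0.5142^(2/3) × √0.0012 = 0.015.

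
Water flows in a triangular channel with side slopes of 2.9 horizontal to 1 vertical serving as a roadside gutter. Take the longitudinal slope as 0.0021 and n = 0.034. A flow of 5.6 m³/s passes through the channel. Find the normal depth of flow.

y_n = 1.38 m

Manning's equation rearranged: A R^(2/3) = nQ / (1·√S) = 0.034 × 5.6 / (√0.0021) = 4.155.
Try y = 0.984 m: A R^(2/3) = 1.686 — low.
Try y = 1.38 m: A R^(2/3) = 4.154 — matches.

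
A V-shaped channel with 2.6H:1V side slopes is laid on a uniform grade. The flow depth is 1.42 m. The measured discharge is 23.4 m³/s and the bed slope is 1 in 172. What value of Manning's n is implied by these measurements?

n = 0.013

For a triangular section with side slope z = 2.6: A = zy² = 2.6×1.42² = 5.243 m²; P = 2y√(1+z²) = 2×1.42×2.786 = 7.911 m.
Hydraulic radius R = A/P = 5.243/7.911 = 0.6627 m.
Rearranging Manning's equation: n = (1/Q) A R^(2/3) S^(1/2) = (1/23.4) × 5.243 × 0.6627^(2/3) × √0.005814 = 0.013.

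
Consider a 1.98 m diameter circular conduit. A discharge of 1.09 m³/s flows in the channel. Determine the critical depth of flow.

At critical depth, Q² T / (g A³) = 1, i.e. A³/T = Q²/g = 1.09²/9.81 = 0.1211.
At y = 0.347 m: A³/T = 0.03168 — too small.
At y = 0.565 m: A³/T = 0.2128 — too large.
At y = 0.489 m: A³/T = 0.1213 — matches.

y_c = 0.489 m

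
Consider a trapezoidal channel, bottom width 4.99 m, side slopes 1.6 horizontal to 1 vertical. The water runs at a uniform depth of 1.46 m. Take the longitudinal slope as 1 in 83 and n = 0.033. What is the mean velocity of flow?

V = 3.37 m/s

With bottom width b = 4.99 m and side slope z = 1.6: A = (b + zy)y = (4.99 + 1.6×1.46)×1.46 = 10.7 m²; P = b + 2y√(1+z²) = 4.99 + 2×1.46×1.887 = 10.5 m.
Hydraulic radius R = A/P = 10.7/10.5 = 1.019 m.
From Manning's equation, V = (1/n) R^(2/3) S^(1/2) = (1/0.033) × 1.019^(2/3) × 0.01205^(1/2) = 3.37 m/s.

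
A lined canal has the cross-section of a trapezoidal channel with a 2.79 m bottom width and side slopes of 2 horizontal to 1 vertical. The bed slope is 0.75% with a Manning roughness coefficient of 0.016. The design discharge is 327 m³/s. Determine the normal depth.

Manning's equation rearranged: A R^(2/3) = nQ / (1·√S) = 0.016 × 327 / (√0.0075) = 60.41.
At y = 4.67 m: A R^(2/3) = 101.3 — too large.
At y = 3.74 m: A R^(2/3) = 60.32 — matches.

y_n = 3.74 m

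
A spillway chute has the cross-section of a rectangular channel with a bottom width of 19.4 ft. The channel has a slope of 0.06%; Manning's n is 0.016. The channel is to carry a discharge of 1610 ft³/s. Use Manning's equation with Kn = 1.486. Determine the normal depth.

Manning's equation rearranged: A R^(2/3) = nQ / (1.486·√S) = 0.016 × 1610 / (1.486 × √0.0006) = 707.7.
Trying y = 8.65 ft: A R^(2/3) = 462.3 — short.
Trying y = 15 ft: A R^(2/3) = 949.2 — over.
Trying y = 11.9 ft: A R^(2/3) = 705.7 — matches.

y_n = 11.9 ft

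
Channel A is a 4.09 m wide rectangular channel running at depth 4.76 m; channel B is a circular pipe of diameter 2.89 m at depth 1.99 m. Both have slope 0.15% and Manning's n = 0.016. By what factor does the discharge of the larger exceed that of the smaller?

Channel A: Flow area A = b·y = 4.09 × 4.76 = 19.47 m². Wetted perimeter P = b + 2y = 4.09 + 2×4.76 = 13.61 m. Hydraulic radius R = A/P = 19.47/13.61 = 1.43 m. Q_A = (1/0.016)·19.47·1.43^(2/3)·√0.0015 = 59.83 m³/s.
Channel B: For a circular section of diameter D = 2.89 m at depth y = 1.99 m, the central angle is θ = 2 arccos(1 − 2y/D) = 3.915 rad. Then A = (D²/8)(θ − sin θ) = 4.817 m² and P = Dθ/2 = 5.657 m. Hydraulic radius R = A/P = 4.817/5.657 = 0.8514 m. Q_B = (1/0.016)·4.817·0.8514^(2/3)·√0.0015 = 10.47 m³/s.
The larger discharge is 59.83 m³/s and the smaller is 10.47 m³/s; the ratio is 5.71.

5.71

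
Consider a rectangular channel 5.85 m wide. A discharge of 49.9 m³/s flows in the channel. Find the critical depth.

For a rectangular channel, critical depth y_c = (q²/g)^(1/3) where q = Q/b = 49.9/5.85 = 8.53 m²/s.
So y_c = (8.53²/9.81)^(1/3) = 1.95 m.

y_c = 1.95 m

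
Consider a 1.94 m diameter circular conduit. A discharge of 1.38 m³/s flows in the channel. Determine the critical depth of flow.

At critical depth, Q² T / (g A³) = 1, i.e. A³/T = Q²/g = 1.38²/9.81 = 0.1941.
Trying y = 0.632 m: A³/T = 0.321 — too large.
Trying y = 0.441 m: A³/T = 0.07926 — too small.
Trying y = 0.555 m: A³/T = 0.1941 — close enough.

y_c = 0.555 m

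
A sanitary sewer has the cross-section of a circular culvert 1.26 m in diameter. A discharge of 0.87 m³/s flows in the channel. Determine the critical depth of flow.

y_c = 0.496 m

At critical depth, Q² T / (g A³) = 1, i.e. A³/T = Q²/g = 0.87²/9.81 = 0.07716.
At y = 0.63 m: A³/T = 0.1923 — over.
At y = 0.38 m: A³/T = 0.02752 — short.
At y = 0.496 m: A³/T = 0.07696 — matches.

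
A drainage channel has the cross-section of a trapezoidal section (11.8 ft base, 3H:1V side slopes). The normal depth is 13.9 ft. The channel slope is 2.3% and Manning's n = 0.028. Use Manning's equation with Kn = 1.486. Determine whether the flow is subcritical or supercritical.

With bottom width b = 11.8 ft and side slope z = 3: A = (b + zy)y = (11.8 + 3×13.9)×13.9 = 743.6 ft²; P = b + 2y√(1+z²) = 11.8 + 2×13.9×3.162 = 99.71 ft.
Hydraulic radius R = A/P = 743.6/99.71 = 7.458 ft.
V = (1.486/n) R^(2/3) √S = (1.486/0.028) × 7.458^(2/3) × √0.023 = 30.72 ft/s. Hydraulic depth D_h = A/T = 743.6/95.2 = 7.811 ft.
Froude number Fr = V/√(g·D_h) = 30.72/√(32.2×7.811) = 1.94, which is greater than 1, so the flow is supercritical.

supercritical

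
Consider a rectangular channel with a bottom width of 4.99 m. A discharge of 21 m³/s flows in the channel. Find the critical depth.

For a rectangular channel, critical depth y_c = (q²/g)^(1/3) where q = Q/b = 21/4.99 = 4.208 m²/s.
So y_c = (4.208²/9.81)^(1/3) = 1.22 m.

y_c = 1.22 m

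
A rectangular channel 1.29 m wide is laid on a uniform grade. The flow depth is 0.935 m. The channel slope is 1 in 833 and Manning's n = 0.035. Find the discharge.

Q = 0.628 m³/s

Flow area A = b·y = 1.29 × 0.935 = 1.206 m². Wetted perimeter P = b + 2y = 1.29 + 2×0.935 = 3.16 m.
Hydraulic radius R = A/P = 1.206/3.16 = 0.3817 m.
Manning's equation: Q = (1/n) A R^(2/3) S^(1/2) = (1/0.035) × 1.206 × 0.3817^(2/3) × 0.0012^(1/2) = 0.628 m³/s.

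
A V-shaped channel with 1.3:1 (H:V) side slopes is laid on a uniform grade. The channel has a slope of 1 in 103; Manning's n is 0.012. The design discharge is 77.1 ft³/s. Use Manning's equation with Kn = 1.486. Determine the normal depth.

y_n = 2.28 ft

Manning's equation rearranged: A R^(2/3) = nQ / (1.486·√S) = 0.012 × 77.1 / (1.486 × √0.009709) = 6.319.
Trying y = 2.03 ft: A R^(2/3) = 4.634 — too small.
Trying y = 2.28 ft: A R^(2/3) = 6.316 — matches.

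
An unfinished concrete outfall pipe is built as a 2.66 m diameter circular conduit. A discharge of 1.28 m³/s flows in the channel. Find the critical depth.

At critical depth, Q² T / (g A³) = 1, i.e. A³/T = Q²/g = 1.28²/9.81 = 0.167.
Try y = 0.406 m: A³/T = 0.08051 — low.
Try y = 0.598 m: A³/T = 0.3678 — high.
Try y = 0.489 m: A³/T = 0.1673 — matches.

y_c = 0.489 m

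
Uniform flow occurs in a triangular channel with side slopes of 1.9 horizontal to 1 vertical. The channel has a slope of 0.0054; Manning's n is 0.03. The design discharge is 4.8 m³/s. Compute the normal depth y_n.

y_n = 1.24 m

Manning's equation rearranged: A R^(2/3) = nQ / (1·√S) = 0.03 × 4.8 / (√0.0054) = 1.96.
Try y = 1.51 m: A R^(2/3) = 3.311 — over.
Try y = 1.24 m: A R^(2/3) = 1.958 — close enough.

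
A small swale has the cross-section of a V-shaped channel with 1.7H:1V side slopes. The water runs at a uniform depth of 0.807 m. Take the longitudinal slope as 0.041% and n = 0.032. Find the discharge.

Q = 0.346 m³/s

For a triangular section with side slope z = 1.7: A = zy² = 1.7×0.807² = 1.107 m²; P = 2y√(1+z²) = 2×0.807×1.972 = 3.183 m.
Hydraulic radius R = A/P = 1.107/3.183 = 0.3478 m.
Manning's equation: Q = (1/n) A R^(2/3) S^(1/2) = (1/0.032) × 1.107 × 0.3478^(2/3) × 0.00041^(1/2) = 0.346 m³/s.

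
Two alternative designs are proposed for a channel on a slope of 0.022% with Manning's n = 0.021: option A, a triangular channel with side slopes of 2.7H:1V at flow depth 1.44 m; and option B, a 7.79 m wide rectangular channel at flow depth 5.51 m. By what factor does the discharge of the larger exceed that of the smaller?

17.3

Channel A: For a triangular section with side slope z = 2.7: A = zy² = 2.7×1.44² = 5.599 m²; P = 2y√(1+z²) = 2×1.44×2.879 = 8.292 m. Hydraulic radius R = A/P = 5.599/8.292 = 0.6752 m. Q_A = (1/0.021)·5.599·0.6752^(2/3)·√0.00022 = 3.043 m³/s.
Channel B: Flow area A = b·y = 7.79 × 5.51 = 42.92 m². Wetted perimeter P = b + 2y = 7.79 + 2×5.51 = 18.81 m. Hydraulic radius R = A/P = 42.92/18.81 = 2.282 m. Q_B = (1/0.021)·42.92·2.282^(2/3)·√0.00022 = 52.55 m³/s.
The larger discharge is 52.55 m³/s and the smaller is 3.043 m³/s; the ratio is 17.3.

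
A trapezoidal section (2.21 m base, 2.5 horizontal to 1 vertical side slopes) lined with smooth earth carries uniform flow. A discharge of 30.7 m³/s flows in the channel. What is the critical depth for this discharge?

y_c = 1.6 m

At critical depth, Q² T / (g A³) = 1, i.e. A³/T = Q²/g = 30.7²/9.81 = 96.07.
Trying y = 1.86 m: A³/T = 180.5 — over.
Trying y = 1.6 m: A³/T = 96.07 — close enough.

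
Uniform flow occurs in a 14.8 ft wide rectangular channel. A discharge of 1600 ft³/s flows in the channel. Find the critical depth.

For a rectangular channel, critical depth y_c = (q²/g)^(1/3) where q = Q/b = 1600/14.8 = 108.1 ft²/s.
So y_c = (108.1²/32.2)^(1/3) = 7.13 ft.

y_c = 7.13 ft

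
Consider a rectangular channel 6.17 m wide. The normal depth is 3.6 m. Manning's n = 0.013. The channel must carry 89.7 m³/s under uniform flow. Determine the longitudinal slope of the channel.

S = 0.0014

Flow area A = b·y = 6.17 × 3.6 = 22.21 m². Wetted perimeter P = b + 2y = 6.17 + 2×3.6 = 13.37 m.
Hydraulic radius R = A/P = 22.21/13.37 = 1.661 m.
From Manning's equation, S = [nQ / (1 A R^(2/3))]² = [0.013 × 89.7 / (1 × 22.21 × 1.661^(2/3))]² = 0.0014.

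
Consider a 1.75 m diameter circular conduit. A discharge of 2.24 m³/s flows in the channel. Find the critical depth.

At critical depth, Q² T / (g A³) = 1, i.e. A³/T = Q²/g = 2.24²/9.81 = 0.5115.
Try y = 0.528 m: A³/T = 0.1425 — short.
Try y = 0.736 m: A³/T = 0.5127 — ≈ 0.5115.

y_c = 0.736 m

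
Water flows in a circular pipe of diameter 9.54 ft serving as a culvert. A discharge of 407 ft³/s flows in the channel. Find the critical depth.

At critical depth, Q² T / (g A³) = 1, i.e. A³/T = Q²/g = 407²/32.2 = 5144.
Trying y = 4.08 ft: A³/T = 2632 — too small.
Trying y = 5.38 ft: A³/T = 7578 — too large.
Trying y = 4.86 ft: A³/T = 5140 — ≈ 5144.

y_c = 4.86 ft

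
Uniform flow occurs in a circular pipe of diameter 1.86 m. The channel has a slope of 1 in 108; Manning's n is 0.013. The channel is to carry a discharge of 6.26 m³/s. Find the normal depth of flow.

y_n = 0.95 m

Manning's equation rearranged: A R^(2/3) = nQ / (1·√S) = 0.013 × 6.26 / (√0.009259) = 0.8457.
At y = 0.847 m: A R^(2/3) = 0.6937 — short.
At y = 1.16 m: A R^(2/3) = 1.161 — over.
At y = 0.95 m: A R^(2/3) = 0.8453 — matches.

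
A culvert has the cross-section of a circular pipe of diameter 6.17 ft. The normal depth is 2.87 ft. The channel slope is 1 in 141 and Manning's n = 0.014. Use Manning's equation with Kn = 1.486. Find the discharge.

For a circular section of diameter D = 6.17 ft at depth y = 2.87 ft, the central angle is θ = 2 arccos(1 − 2y/D) = 3.002 rad. Then A = (D²/8)(θ − sin θ) = 13.62 ft² and P = Dθ/2 = 9.261 ft.
Hydraulic radius R = A/P = 13.62/9.261 = 1.471 ft.
Manning's equation: Q = (1.486/n) A R^(2/3) S^(1/2) = (1.486/0.014) × 13.62 × 1.471^(2/3) × 0.007092^(1/2) = 158 ft³/s.

Q = 158 ft³/s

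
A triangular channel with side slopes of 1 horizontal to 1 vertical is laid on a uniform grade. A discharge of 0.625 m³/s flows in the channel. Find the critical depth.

At critical depth, Q² T / (g A³) = 1, i.e. A³/T = Q²/g = 0.625²/9.81 = 0.03982.
Trying y = 0.43 m: A³/T = 0.00735 — short.
Trying y = 0.69 m: A³/T = 0.0782 — over.
Trying y = 0.603 m: A³/T = 0.03986 — close enough.

y_c = 0.603 m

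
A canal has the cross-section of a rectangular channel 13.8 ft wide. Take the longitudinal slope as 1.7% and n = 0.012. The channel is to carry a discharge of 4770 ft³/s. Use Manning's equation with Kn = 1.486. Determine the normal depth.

Manning's equation rearranged: A R^(2/3) = nQ / (1.486·√S) = 0.012 × 4770 / (1.486 × √0.017) = 295.4.
Trying y = 6.08 ft: A R^(2/3) = 183.4 — low.
Trying y = 9.48 ft: A R^(2/3) = 329.3 — high.
Trying y = 8.71 ft: A R^(2/3) = 295.3 — matches.

y_n = 8.71 ft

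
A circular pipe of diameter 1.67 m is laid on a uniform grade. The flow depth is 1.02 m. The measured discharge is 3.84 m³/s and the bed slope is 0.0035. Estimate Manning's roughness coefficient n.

n = 0.013

For a circular section of diameter D = 1.67 m at depth y = 1.02 m, the central angle is θ = 2 arccos(1 − 2y/D) = 3.588 rad. Then A = (D²/8)(θ − sin θ) = 1.402 m² and P = Dθ/2 = 2.996 m.
Hydraulic radius R = A/P = 1.402/2.996 = 0.4678 m.
Rearranging Manning's equation: n = (1/Q) A R^(2/3) S^(1/2) = (1/3.84) × 1.402 × 0.4678^(2/3) × √0.0035 = 0.013.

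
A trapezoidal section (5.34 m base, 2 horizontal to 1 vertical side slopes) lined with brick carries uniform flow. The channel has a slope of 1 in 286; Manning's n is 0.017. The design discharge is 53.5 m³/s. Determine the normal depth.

Manning's equation rearranged: A R^(2/3) = nQ / (1·√S) = 0.017 × 53.5 / (√0.003497) = 15.38.
At y = 1.38 m: A R^(2/3) = 10.96 — short.
At y = 1.65 m: A R^(2/3) = 15.38 — ≈ 15.38.

y_n = 1.65 m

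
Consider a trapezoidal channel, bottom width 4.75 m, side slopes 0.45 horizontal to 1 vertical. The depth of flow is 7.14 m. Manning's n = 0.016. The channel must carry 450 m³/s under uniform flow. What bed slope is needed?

S = 0.00409

With bottom width b = 4.75 m and side slope z = 0.45: A = (b + zy)y = (4.75 + 0.45×7.14)×7.14 = 56.86 m²; P = b + 2y√(1+z²) = 4.75 + 2×7.14×1.097 = 20.41 m.
Hydraulic radius R = A/P = 56.86/20.41 = 2.786 m.
From Manning's equation, S = [nQ / (1 A R^(2/3))]² = [0.016 × 450 / (1 × 56.86 × 2.786^(2/3))]² = 0.00409.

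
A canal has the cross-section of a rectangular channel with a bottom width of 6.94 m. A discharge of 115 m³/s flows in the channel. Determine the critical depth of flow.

For a rectangular channel, critical depth y_c = (q²/g)^(1/3) where q = Q/b = 115/6.94 = 16.57 m²/s.
So y_c = (16.57²/9.81)^(1/3) = 3.04 m.

y_c = 3.04 m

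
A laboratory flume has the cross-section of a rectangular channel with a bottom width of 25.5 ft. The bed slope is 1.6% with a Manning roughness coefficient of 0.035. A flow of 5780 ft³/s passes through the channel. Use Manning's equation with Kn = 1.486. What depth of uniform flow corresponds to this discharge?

y_n = 12.4 ft

Manning's equation rearranged: A R^(2/3) = nQ / (1.486·√S) = 0.035 × 5780 / (1.486 × √0.016) = 1076.
Try y = 15.7 ft: A R^(2/3) = 1470 — over.
Try y = 8.52 ft: A R^(2/3) = 644.3 — short.
Try y = 12.4 ft: A R^(2/3) = 1077 — matches.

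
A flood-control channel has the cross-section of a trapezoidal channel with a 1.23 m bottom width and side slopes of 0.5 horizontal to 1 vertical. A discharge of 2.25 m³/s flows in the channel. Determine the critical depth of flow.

y_c = 0.638 m

At critical depth, Q² T / (g A³) = 1, i.e. A³/T = Q²/g = 2.25²/9.81 = 0.5161.
Try y = 0.731 m: A³/T = 0.809 — over.
Try y = 0.442 m: A³/T = 0.1578 — short.
Try y = 0.638 m: A³/T = 0.5167 — close enough.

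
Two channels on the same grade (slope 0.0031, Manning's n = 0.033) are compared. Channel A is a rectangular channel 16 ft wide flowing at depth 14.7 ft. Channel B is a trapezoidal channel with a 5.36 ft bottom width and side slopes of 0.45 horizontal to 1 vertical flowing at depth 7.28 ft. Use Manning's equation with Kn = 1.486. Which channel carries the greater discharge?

channel A

Channel A: Flow area A = b·y = 16 × 14.7 = 235.2 ft². Wetted perimeter P = b + 2y = 16 + 2×14.7 = 45.4 ft. Hydraulic radius R = A/P = 235.2/45.4 = 5.181 ft. Q_A = (1.486/0.033)·235.2·5.181^(2/3)·√0.0031 = 1766 ft³/s.
Channel B: With bottom width b = 5.36 ft and side slope z = 0.45: A = (b + zy)y = (5.36 + 0.45×7.28)×7.28 = 62.87 ft²; P = b + 2y√(1+z²) = 5.36 + 2×7.28×1.097 = 21.33 ft. Hydraulic radius R = A/P = 62.87/21.33 = 2.948 ft. Q_B = (1.486/0.033)·62.87·2.948^(2/3)·√0.0031 = 324.1 ft³/s.
Q_A = 1766 ft³/s vs Q_B = 324.1 ft³/s, so channel A carries more.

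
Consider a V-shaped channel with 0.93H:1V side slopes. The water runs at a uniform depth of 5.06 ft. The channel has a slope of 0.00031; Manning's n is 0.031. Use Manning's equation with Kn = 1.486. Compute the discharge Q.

For a triangular section with side slope z = 0.93: A = zy² = 0.93×5.06² = 23.81 ft²; P = 2y√(1+z²) = 2×5.06×1.366 = 13.82 ft.
Hydraulic radius R = A/P = 23.81/13.82 = 1.723 ft.
Manning's equation: Q = (1.486/n) A R^(2/3) S^(1/2) = (1.486/0.031) × 23.81 × 1.723^(2/3) × 0.00031^(1/2) = 28.9 ft³/s.

Q = 28.9 ft³/s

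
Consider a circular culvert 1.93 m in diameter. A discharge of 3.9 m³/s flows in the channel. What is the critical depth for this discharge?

y_c = 0.954 m

At critical depth, Q² T / (g A³) = 1, i.e. A³/T = Q²/g = 3.9²/9.81 = 1.55.
At y = 0.694 m: A³/T = 0.458 — short.
At y = 1.04 m: A³/T = 2.158 — over.
At y = 0.954 m: A³/T = 1.552 — matches.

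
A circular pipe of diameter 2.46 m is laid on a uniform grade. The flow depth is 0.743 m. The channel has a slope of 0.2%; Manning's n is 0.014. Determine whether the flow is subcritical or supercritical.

For a circular section of diameter D = 2.46 m at depth y = 0.743 m, the central angle is θ = 2 arccos(1 − 2y/D) = 2.327 rad. Then A = (D²/8)(θ − sin θ) = 1.211 m² and P = Dθ/2 = 2.863 m.
Hydraulic radius R = A/P = 1.211/2.863 = 0.4229 m.
V = (1/n) R^(2/3) √S = (1/0.014) × 0.4229^(2/3) × √0.002 = 1.8 m/s. Hydraulic depth D_h = A/T = 1.211/2.259 = 0.5359 m.
Froude number Fr = V/√(g·D_h) = 1.8/√(9.81×0.5359) = 0.785, which is less than 1, so the flow is subcritical.

subcritical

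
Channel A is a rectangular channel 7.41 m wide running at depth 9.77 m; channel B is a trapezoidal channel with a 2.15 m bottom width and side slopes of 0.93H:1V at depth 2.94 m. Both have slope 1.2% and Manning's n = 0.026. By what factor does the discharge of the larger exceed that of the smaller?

7.75

Channel A: Flow area A = b·y = 7.41 × 9.77 = 72.4 m². Wetted perimeter P = b + 2y = 7.41 + 2×9.77 = 26.95 m. Hydraulic radius R = A/P = 72.4/26.95 = 2.686 m. Q_A = (1/0.026)·72.4·2.686^(2/3)·√0.012 = 589.4 m³/s.
Channel B: With bottom width b = 2.15 m and side slope z = 0.93: A = (b + zy)y = (2.15 + 0.93×2.94)×2.94 = 14.36 m²; P = b + 2y√(1+z²) = 2.15 + 2×2.94×1.366 = 10.18 m. Hydraulic radius R = A/P = 14.36/10.18 = 1.411 m. Q_B = (1/0.026)·14.36·1.411^(2/3)·√0.012 = 76.1 m³/s.
The larger discharge is 589.4 m³/s and the smaller is 76.1 m³/s; the ratio is 7.75.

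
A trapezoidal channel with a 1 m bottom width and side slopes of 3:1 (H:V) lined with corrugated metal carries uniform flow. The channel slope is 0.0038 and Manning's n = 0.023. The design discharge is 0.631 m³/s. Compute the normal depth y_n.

Manning's equation rearranged: A R^(2/3) = nQ / (1·√S) = 0.023 × 0.631 / (√0.0038) = 0.2354.
Trying y = 0.419 m: A R^(2/3) = 0.3843 — too large.
Trying y = 0.297 m: A R^(2/3) = 0.1889 — too small.
Trying y = 0.331 m: A R^(2/3) = 0.2355 — ≈ 0.2354.

y_n = 0.331 m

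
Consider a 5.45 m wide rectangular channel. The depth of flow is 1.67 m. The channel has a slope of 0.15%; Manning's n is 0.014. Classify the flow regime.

Flow area A = b·y = 5.45 × 1.67 = 9.101 m². Wetted perimeter P = b + 2y = 5.45 + 2×1.67 = 8.79 m.
Hydraulic radius R = A/P = 9.101/8.79 = 1.035 m.
V = (1/n) R^(2/3) √S = (1/0.014) × 1.035^(2/3) × √0.0015 = 2.831 m/s. Hydraulic depth D_h = A/T = 9.101/5.45 = 1.67 m.
Froude number Fr = V/√(g·D_h) = 2.831/√(9.81×1.67) = 0.7, which is less than 1, so the flow is subcritical.

subcritical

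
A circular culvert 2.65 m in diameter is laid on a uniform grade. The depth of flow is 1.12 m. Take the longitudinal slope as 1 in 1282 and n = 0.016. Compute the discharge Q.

Q = 2.72 m³/s

For a circular section of diameter D = 2.65 m at depth y = 1.12 m, the central angle is θ = 2 arccos(1 − 2y/D) = 2.831 rad. Then A = (D²/8)(θ − sin θ) = 2.217 m² and P = Dθ/2 = 3.751 m.
Hydraulic radius R = A/P = 2.217/3.751 = 0.591 m.
Manning's equation: Q = (1/n) A R^(2/3) S^(1/2) = (1/0.016) × 2.217 × 0.591^(2/3) × 0.00078^(1/2) = 2.72 m³/s.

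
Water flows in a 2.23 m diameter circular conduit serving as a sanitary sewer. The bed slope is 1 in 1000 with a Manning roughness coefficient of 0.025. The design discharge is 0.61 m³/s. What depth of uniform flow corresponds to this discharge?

Manning's equation rearranged: A R^(2/3) = nQ / (1·√S) = 0.025 × 0.61 / (√0.001) = 0.4822.
At y = 0.473 m: A R^(2/3) = 0.2609 — low.
At y = 0.808 m: A R^(2/3) = 0.7424 — high.
At y = 0.645 m: A R^(2/3) = 0.4826 — close enough.

y_n = 0.645 m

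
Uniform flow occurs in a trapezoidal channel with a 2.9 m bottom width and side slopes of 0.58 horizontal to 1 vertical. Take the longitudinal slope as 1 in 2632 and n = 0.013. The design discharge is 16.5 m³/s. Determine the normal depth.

Manning's equation rearranged: A R^(2/3) = nQ / (1·√S) = 0.013 × 16.5 / (√0.0003799) = 11.
Trying y = 1.83 m: A R^(2/3) = 7.329 — short.
Trying y = 2.89 m: A R^(2/3) = 16.39 — over.
Trying y = 2.31 m: A R^(2/3) = 10.99 — ≈ 11.

y_n = 2.31 m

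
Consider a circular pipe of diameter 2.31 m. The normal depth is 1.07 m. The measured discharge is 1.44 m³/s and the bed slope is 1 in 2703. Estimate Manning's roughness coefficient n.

For a circular section of diameter D = 2.31 m at depth y = 1.07 m, the central angle is θ = 2 arccos(1 − 2y/D) = 2.994 rad. Then A = (D²/8)(θ − sin θ) = 1.899 m² and P = Dθ/2 = 3.458 m.
Hydraulic radius R = A/P = 1.899/3.458 = 0.5492 m.
Rearranging Manning's equation: n = (1/Q) A R^(2/3) S^(1/2) = (1/1.44) × 1.899 × 0.5492^(2/3) × √0.00037 = 0.017.

n = 0.017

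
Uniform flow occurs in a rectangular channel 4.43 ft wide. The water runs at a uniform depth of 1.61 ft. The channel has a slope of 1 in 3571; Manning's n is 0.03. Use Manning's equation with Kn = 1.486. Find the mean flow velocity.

Flow area A = b·y = 4.43 × 1.61 = 7.132 ft². Wetted perimeter P = b + 2y = 4.43 + 2×1.61 = 7.65 ft.
Hydraulic radius R = A/P = 7.132/7.65 = 0.9323 ft.
From Manning's equation, V = (1.486/n) R^(2/3) S^(1/2) = (1.486/0.03) × 0.9323^(2/3) × 0.00028^(1/2) = 0.791 ft/s.

V = 0.791 ft/s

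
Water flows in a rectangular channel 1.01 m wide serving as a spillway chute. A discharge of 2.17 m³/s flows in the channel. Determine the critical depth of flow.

y_c = 0.778 m

For a rectangular channel, critical depth y_c = (q²/g)^(1/3) where q = Q/b = 2.17/1.01 = 2.149 m²/s.
So y_c = (2.149²/9.81)^(1/3) = 0.778 m.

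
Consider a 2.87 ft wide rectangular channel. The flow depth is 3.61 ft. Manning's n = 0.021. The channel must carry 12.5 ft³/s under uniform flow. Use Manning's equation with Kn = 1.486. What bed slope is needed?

Flow area A = b·y = 2.87 × 3.61 = 10.36 ft². Wetted perimeter P = b + 2y = 2.87 + 2×3.61 = 10.09 ft.
Hydraulic radius R = A/P = 10.36/10.09 = 1.027 ft.
From Manning's equation, S = [nQ / (1.486 A R^(2/3))]² = [0.021 × 12.5 / (1.486 × 10.36 × 1.027^(2/3))]² = 0.000281.

S = 0.000281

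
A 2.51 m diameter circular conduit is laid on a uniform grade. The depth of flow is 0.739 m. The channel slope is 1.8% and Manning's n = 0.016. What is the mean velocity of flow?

V = 4.72 m/s

For a circular section of diameter D = 2.51 m at depth y = 0.739 m, the central angle is θ = 2 arccos(1 − 2y/D) = 2.294 rad. Then A = (D²/8)(θ − sin θ) = 1.216 m² and P = Dθ/2 = 2.879 m.
Hydraulic radius R = A/P = 1.216/2.879 = 0.4225 m.
From Manning's equation, V = (1/n) R^(2/3) S^(1/2) = (1/0.016) × 0.4225^(2/3) × 0.018^(1/2) = 4.72 m/s.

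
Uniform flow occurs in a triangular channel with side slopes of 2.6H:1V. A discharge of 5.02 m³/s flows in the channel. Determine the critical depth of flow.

y_c = 0.947 m

At critical depth, Q² T / (g A³) = 1, i.e. A³/T = Q²/g = 5.02²/9.81 = 2.569.
Trying y = 1.15 m: A³/T = 6.798 — high.
Trying y = 0.794 m: A³/T = 1.067 — low.
Trying y = 0.947 m: A³/T = 2.574 — ≈ 2.569.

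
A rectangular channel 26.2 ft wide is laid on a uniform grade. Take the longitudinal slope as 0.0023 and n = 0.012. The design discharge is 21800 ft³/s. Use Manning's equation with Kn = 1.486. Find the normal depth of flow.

y_n = 31.7 ft

Manning's equation rearranged: A R^(2/3) = nQ / (1.486·√S) = 0.012 × 21800 / (1.486 × √0.0023) = 3671.
At y = 35.1 ft: A R^(2/3) = 4136 — too large.
At y = 21.7 ft: A R^(2/3) = 2306 — too small.
At y = 31.7 ft: A R^(2/3) = 3665 — matches.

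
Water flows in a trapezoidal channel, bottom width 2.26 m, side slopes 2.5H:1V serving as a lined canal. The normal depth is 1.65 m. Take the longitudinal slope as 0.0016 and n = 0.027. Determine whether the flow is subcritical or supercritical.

With bottom width b = 2.26 m and side slope z = 2.5: A = (b + zy)y = (2.26 + 2.5×1.65)×1.65 = 10.54 m²; P = b + 2y√(1+z²) = 2.26 + 2×1.65×2.693 = 11.15 m.
Hydraulic radius R = A/P = 10.54/11.15 = 0.9452 m.
V = (1/n) R^(2/3) √S = (1/0.027) × 0.9452^(2/3) × √0.0016 = 1.427 m/s. Hydraulic depth D_h = A/T = 10.54/10.51 = 1.002 m.
Froude number Fr = V/√(g·D_h) = 1.427/√(9.81×1.002) = 0.455, which is less than 1, so the flow is subcritical.

subcritical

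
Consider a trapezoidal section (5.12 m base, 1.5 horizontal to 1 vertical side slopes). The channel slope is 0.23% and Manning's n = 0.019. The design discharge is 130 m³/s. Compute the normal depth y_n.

y_n = 3.29 m

Manning's equation rearranged: A R^(2/3) = nQ / (1·√S) = 0.019 × 130 / (√0.0023) = 51.5.
Trying y = 2.95 m: A R^(2/3) = 41.47 — low.
Trying y = 3.84 m: A R^(2/3) = 70.73 — high.
Trying y = 3.29 m: A R^(2/3) = 51.6 — close enough.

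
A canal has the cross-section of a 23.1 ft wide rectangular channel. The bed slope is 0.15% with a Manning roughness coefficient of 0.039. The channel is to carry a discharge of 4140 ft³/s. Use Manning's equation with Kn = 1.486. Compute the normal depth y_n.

Manning's equation rearranged: A R^(2/3) = nQ / (1.486·√S) = 0.039 × 4140 / (1.486 × √0.0015) = 2805.
Trying y = 21.6 ft: A R^(2/3) = 1916 — low.
Trying y = 32.6 ft: A R^(2/3) = 3143 — high.
Trying y = 29.6 ft: A R^(2/3) = 2805 — close enough.

y_n = 29.6 ft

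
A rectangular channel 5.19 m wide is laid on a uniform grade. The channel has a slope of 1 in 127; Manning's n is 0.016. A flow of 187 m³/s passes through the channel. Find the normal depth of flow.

Manning's equation rearranged: A R^(2/3) = nQ / (1·√S) = 0.016 × 187 / (√0.007874) = 33.72.
At y = 5.36 m: A R^(2/3) = 40.37 — over.
At y = 3.29 m: A R^(2/3) = 21.88 — short.
At y = 4.63 m: A R^(2/3) = 33.73 — ≈ 33.72.

y_n = 4.63 m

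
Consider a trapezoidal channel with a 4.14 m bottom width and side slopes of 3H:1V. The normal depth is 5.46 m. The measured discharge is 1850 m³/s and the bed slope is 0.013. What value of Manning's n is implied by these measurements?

With bottom width b = 4.14 m and side slope z = 3: A = (b + zy)y = (4.14 + 3×5.46)×5.46 = 112 m²; P = b + 2y√(1+z²) = 4.14 + 2×5.46×3.162 = 38.67 m.
Hydraulic radius R = A/P = 112/38.67 = 2.897 m.
Rearranging Manning's equation: n = (1/Q) A R^(2/3) S^(1/2) = (1/1850) × 112 × 2.897^(2/3) × √0.013 = 0.014.

n = 0.014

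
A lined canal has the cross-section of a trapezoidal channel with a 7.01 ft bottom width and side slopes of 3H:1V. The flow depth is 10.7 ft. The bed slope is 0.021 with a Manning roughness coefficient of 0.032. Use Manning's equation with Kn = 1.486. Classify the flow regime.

With bottom width b = 7.01 ft and side slope z = 3: A = (b + zy)y = (7.01 + 3×10.7)×10.7 = 418.5 ft²; P = b + 2y√(1+z²) = 7.01 + 2×10.7×3.162 = 74.68 ft.
Hydraulic radius R = A/P = 418.5/74.68 = 5.603 ft.
V = (1.486/n) R^(2/3) √S = (1.486/0.032) × 5.603^(2/3) × √0.021 = 21.23 ft/s. Hydraulic depth D_h = A/T = 418.5/71.21 = 5.877 ft.
Froude number Fr = V/√(g·D_h) = 21.23/√(32.2×5.877) = 1.54, which is greater than 1, so the flow is supercritical.

supercritical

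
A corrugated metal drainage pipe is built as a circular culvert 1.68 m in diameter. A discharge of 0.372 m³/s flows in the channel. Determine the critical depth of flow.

y_c = 0.295 m

At critical depth, Q² T / (g A³) = 1, i.e. A³/T = Q²/g = 0.372²/9.81 = 0.01411.
Trying y = 0.252 m: A³/T = 0.007555 — low.
Trying y = 0.373 m: A³/T = 0.0352 — high.
Trying y = 0.295 m: A³/T = 0.01404 — matches.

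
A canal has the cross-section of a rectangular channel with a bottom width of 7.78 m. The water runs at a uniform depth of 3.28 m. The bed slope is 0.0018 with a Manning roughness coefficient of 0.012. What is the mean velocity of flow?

Flow area A = b·y = 7.78 × 3.28 = 25.52 m². Wetted perimeter P = b + 2y = 7.78 + 2×3.28 = 14.34 m.
Hydraulic radius R = A/P = 25.52/14.34 = 1.78 m.
From Manning's equation, V = (1/n) R^(2/3) S^(1/2) = (1/0.012) × 1.78^(2/3) × 0.0018^(1/2) = 5.19 m/s.

V = 5.19 m/s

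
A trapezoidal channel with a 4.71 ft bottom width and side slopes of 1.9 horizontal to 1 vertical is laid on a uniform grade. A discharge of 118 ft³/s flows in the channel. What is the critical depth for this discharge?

y_c = 2.04 ft

At critical depth, Q² T / (g A³) = 1, i.e. A³/T = Q²/g = 118²/32.2 = 432.4.
Try y = 1.44 ft: A³/T = 121.1 — short.
Try y = 2.04 ft: A³/T = 431.2 — ≈ 432.4.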